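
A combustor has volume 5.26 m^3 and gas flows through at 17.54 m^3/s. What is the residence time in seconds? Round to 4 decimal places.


tau = V / Q_flow
tau = 5.26 / 17.54 = 0.2999 s


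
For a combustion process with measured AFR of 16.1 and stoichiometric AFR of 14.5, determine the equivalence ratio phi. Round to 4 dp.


phi = AFR_stoich / AFR_actual
phi = 14.5 / 16.1 = 0.9006


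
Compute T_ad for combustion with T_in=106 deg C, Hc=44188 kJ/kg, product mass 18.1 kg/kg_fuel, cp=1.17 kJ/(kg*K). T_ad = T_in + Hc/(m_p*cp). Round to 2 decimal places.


T_ad = T_in + Hc / (m_p * cp)
Denominator = 18.1 * 1.17 = 21.1770
Temperature rise = 44188 / 21.1770 = 2086.60 K
T_ad = 106 + 2086.60 = 2192.60 deg C


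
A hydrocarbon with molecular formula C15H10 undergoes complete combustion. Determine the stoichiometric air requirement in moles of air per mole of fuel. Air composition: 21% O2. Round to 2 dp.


Balanced combustion: C15H10 + 17.5 O2 -> 15 CO2 + 5 H2O
O2 needed = C + H/4 = 15 + 10/4 = 17.50 moles
Air moles = O2 / 0.21 = 17.50 / 0.21 = 83.33 moles air


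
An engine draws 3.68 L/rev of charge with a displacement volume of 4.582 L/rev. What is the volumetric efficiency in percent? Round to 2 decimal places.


eta_v = (V_actual / V_disp) * 100
Ratio = 3.68 / 4.582 = 0.8031
eta_v = 0.8031 * 100 = 80.31%


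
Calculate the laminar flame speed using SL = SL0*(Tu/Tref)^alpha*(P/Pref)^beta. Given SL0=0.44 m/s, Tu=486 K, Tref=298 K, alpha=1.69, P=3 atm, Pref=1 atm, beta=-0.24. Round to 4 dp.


SL = SL0 * (Tu/Tref)^alpha * (P/Pref)^beta
T ratio = 486/298 = 1.63087248
(T ratio)^alpha = 1.63087248^1.69 = 2.285545
(P/Pref)^beta = 3^(-0.24) = 0.768229
SL = 0.44 * 2.285545 * 0.768229 = 0.7726 m/s


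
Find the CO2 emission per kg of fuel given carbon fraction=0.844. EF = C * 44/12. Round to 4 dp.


EF = C_frac * (M_CO2 / M_C)
EF = 0.844 * (44/12)
EF = 0.844 * 3.666667 = 3.0947 kg_CO2/kg_fuel


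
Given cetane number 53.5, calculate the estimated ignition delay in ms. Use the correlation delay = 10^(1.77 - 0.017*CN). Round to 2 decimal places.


delay = 10^(1.77 - 0.017*CN)
Exponent = 1.77 - 0.017*53.5 = 0.8605
delay = 10^0.8605 = 7.25 ms


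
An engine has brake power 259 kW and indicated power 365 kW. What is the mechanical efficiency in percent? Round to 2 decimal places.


eta_mech = (BP / IP) * 100
Ratio = 259 / 365 = 0.7096
eta_mech = 0.7096 * 100 = 70.96%


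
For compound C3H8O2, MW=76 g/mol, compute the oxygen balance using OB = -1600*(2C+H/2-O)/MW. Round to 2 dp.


OB = -1600 * (2C + H/2 - O) / MW
Inner = 2*3 + 8/2 - 2 = 8.00
OB = -1600 * 8.00 / 76 = -168.42%


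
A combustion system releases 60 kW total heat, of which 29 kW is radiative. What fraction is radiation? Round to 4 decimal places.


f_rad = Q_rad / Q_total
f_rad = 29 / 60 = 0.4833


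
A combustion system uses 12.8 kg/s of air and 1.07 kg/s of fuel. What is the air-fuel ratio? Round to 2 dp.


AFR = m_air / m_fuel
AFR = 12.8 / 1.07 = 11.96


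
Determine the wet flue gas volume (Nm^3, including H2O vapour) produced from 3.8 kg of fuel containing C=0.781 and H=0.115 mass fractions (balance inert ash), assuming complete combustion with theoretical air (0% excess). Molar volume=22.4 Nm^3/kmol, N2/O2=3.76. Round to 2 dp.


Per kg fuel: CO2 = (C/12 kmol)*22.4 = (0.781/12)*22.4 = 1.45787 Nm^3
Per kg fuel: H2O = (H/2 kmol)*22.4 = (0.115/2)*22.4 = 1.28800 Nm^3
O2 needed per kg fuel = C/12 + H/4 = 0.781/12 + 0.115/4 = 0.09383333 kmol
Per kg fuel: N2 = O2*3.76*22.4 = 0.09383333*3.76*22.4 = 7.90302 Nm^3
Total per kg = 1.45787 + 1.28800 + 7.90302 = 10.64889 Nm^3
Total = 10.64889 * 3.8 = 40.47 Nm^3


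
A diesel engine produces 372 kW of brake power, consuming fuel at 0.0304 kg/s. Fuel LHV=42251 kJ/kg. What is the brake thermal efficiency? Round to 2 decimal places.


eta_BTE = (BP / (mf * LHV)) * 100
Denominator = 0.0304 * 42251 = 1284.4304 kW
eta_BTE = (372 / 1284.4304) * 100 = 28.96%


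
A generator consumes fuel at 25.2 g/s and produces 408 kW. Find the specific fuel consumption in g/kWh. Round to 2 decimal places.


SFC = (mf / BP) * 3600
Rate = 25.2 / 408 = 0.061765 g/(s*kW)
SFC = 0.061765 * 3600 = 222.35 g/kWh


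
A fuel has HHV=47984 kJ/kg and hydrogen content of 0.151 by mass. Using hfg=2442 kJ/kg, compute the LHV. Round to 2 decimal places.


LHV = HHV - hfg * 9 * H
Water correction = 2442 * 9 * 0.151 = 3318.678 kJ/kg
LHV = 47984 - 3318.678 = 44665.32 kJ/kg


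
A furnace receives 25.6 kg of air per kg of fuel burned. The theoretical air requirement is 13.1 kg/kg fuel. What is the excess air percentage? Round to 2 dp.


Excess air = actual - stoichiometric = 25.6 - 13.1 = 12.50 kg/kg fuel
Excess air % = (excess / stoich) * 100 = (12.50 / 13.1) * 100 = 95.42%


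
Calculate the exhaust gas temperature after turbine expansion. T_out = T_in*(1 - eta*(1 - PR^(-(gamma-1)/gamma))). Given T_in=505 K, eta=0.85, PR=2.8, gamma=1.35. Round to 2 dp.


T_out = T_in * (1 - eta * (1 - PR^(-(gamma-1)/gamma)))
Exponent = -(1.35-1)/1.35 = -0.25925926
PR^exp = 2.8^(-0.25925926) = 0.76572026
Factor = 1 - 0.85*(1 - 0.76572026) = 0.80086222
T_out = 505 * 0.80086222 = 404.44 K


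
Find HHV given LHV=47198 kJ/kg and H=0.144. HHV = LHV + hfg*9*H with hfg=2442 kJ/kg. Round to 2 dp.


HHV = LHV + hfg * 9 * H
Water addition = 2442 * 9 * 0.144 = 3164.832 kJ/kg
HHV = 47198 + 3164.832 = 50362.83 kJ/kg


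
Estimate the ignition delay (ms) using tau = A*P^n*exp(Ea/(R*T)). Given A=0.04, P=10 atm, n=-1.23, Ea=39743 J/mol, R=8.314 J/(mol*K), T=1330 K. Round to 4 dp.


tau = A * P^n * exp(Ea/(R*T))
P^n = 10^(-1.23) = 0.05888437
Ea/(R*T) = 39743/(8.314*1330) = 3.594173
exp(Ea/(R*T)) = 36.385599
tau = 0.04 * 0.05888437 * 36.385599 = 0.0857 ms


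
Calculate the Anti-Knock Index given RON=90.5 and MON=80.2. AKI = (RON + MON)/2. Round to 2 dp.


AKI = (RON + MON) / 2
AKI = (90.5 + 80.2) / 2
AKI = 170.7 / 2 = 85.35


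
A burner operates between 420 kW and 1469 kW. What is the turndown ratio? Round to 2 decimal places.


TDR = Q_max / Q_min
TDR = 1469 / 420 = 3.50


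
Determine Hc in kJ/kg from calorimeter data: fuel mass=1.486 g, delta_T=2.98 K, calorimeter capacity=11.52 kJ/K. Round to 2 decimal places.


Hc = C_cal * delta_T / m_fuel
Q_released = 11.52 * 2.98 = 34.3296 kJ
m_fuel = 1.486 g = 1.486/1000 kg = 0.001486 kg
Hc = 34.3296 / 0.001486 = 23102.02 kJ/kg


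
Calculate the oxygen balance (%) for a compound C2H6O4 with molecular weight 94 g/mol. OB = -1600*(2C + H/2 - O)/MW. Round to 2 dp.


OB = -1600 * (2C + H/2 - O) / MW
Inner = 2*2 + 6/2 - 4 = 3.00
OB = -1600 * 3.00 / 94 = -51.06%


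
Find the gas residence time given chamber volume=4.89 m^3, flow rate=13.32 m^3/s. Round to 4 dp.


tau = V / Q_flow
tau = 4.89 / 13.32 = 0.3671 s


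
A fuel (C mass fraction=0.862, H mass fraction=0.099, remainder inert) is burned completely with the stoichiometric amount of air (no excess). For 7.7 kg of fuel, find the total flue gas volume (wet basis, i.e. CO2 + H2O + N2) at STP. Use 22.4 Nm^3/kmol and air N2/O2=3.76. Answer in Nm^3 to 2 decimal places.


Per kg fuel: CO2 = (C/12 kmol)*22.4 = (0.862/12)*22.4 = 1.60907 Nm^3
Per kg fuel: H2O = (H/2 kmol)*22.4 = (0.099/2)*22.4 = 1.10880 Nm^3
O2 needed per kg fuel = C/12 + H/4 = 0.862/12 + 0.099/4 = 0.09658333 kmol
Per kg fuel: N2 = O2*3.76*22.4 = 0.09658333*3.76*22.4 = 8.13463 Nm^3
Total per kg = 1.60907 + 1.10880 + 8.13463 = 10.85250 Nm^3
Total = 10.85250 * 7.7 = 83.56 Nm^3


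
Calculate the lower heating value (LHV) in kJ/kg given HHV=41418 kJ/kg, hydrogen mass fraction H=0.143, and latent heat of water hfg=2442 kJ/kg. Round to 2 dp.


LHV = HHV - hfg * 9 * H
Water correction = 2442 * 9 * 0.143 = 3142.854 kJ/kg
LHV = 41418 - 3142.854 = 38275.15 kJ/kg


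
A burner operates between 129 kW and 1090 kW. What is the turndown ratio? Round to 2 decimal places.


TDR = Q_max / Q_min
TDR = 1090 / 129 = 8.45


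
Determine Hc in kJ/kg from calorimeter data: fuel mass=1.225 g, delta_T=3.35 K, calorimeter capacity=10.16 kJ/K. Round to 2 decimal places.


Hc = C_cal * delta_T / m_fuel
Q_released = 10.16 * 3.35 = 34.0360 kJ
m_fuel = 1.225 g = 1.225/1000 kg = 0.001225 kg
Hc = 34.0360 / 0.001225 = 27784.49 kJ/kg


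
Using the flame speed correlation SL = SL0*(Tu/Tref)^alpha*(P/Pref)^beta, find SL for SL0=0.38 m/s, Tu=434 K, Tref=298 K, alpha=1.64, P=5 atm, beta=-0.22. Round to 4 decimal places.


SL = SL0 * (Tu/Tref)^alpha * (P/Pref)^beta
T ratio = 434/298 = 1.45637584
(T ratio)^alpha = 1.45637584^1.64 = 1.852544
(P/Pref)^beta = 5^(-0.22) = 0.701821
SL = 0.38 * 1.852544 * 0.701821 = 0.4941 m/s


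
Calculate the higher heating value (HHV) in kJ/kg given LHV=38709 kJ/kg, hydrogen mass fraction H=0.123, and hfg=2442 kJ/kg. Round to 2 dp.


HHV = LHV + hfg * 9 * H
Water addition = 2442 * 9 * 0.123 = 2703.294 kJ/kg
HHV = 38709 + 2703.294 = 41412.29 kJ/kg


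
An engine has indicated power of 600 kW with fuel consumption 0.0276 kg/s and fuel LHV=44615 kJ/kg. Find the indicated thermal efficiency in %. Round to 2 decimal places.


eta_ith = (IP / (mf * LHV)) * 100
Denominator = 0.0276 * 44615 = 1231.3740 kW
eta_ith = (600 / 1231.3740) * 100 = 48.73%


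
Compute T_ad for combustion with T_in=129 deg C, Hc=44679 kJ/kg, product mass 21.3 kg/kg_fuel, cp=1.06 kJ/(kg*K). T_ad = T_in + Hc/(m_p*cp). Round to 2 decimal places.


T_ad = T_in + Hc / (m_p * cp)
Denominator = 21.3 * 1.06 = 22.5780
Temperature rise = 44679 / 22.5780 = 1978.87 K
T_ad = 129 + 1978.87 = 2107.87 deg C


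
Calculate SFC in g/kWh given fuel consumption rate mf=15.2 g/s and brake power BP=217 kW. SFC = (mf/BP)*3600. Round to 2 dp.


SFC = (mf / BP) * 3600
Rate = 15.2 / 217 = 0.070046 g/(s*kW)
SFC = 0.070046 * 3600 = 252.17 g/kWh


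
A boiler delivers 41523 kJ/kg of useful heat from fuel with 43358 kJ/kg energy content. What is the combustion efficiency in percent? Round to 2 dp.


Efficiency = (Q_useful / Q_fuel) * 100
Efficiency = (41523 / 43358) * 100
Efficiency = 0.9577 * 100 = 95.77%


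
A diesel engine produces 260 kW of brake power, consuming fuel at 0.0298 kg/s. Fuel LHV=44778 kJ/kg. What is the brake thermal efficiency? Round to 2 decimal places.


eta_BTE = (BP / (mf * LHV)) * 100
Denominator = 0.0298 * 44778 = 1334.3844 kW
eta_BTE = (260 / 1334.3844) * 100 = 19.48%


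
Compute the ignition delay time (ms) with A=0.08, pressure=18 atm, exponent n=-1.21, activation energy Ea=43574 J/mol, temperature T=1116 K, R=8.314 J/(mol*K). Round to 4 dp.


tau = A * P^n * exp(Ea/(R*T))
P^n = 18^(-1.21) = 0.03027752
Ea/(R*T) = 43574/(8.314*1116) = 4.696272
exp(Ea/(R*T)) = 109.538019
tau = 0.08 * 0.03027752 * 109.538019 = 0.2653 ms


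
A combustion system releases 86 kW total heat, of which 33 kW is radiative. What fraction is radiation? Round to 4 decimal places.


f_rad = Q_rad / Q_total
f_rad = 33 / 86 = 0.3837


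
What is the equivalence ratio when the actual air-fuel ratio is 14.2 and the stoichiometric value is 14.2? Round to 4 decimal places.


phi = AFR_stoich / AFR_actual
phi = 14.2 / 14.2 = 1.0000


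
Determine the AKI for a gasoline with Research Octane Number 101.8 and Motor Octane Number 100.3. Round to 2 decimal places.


AKI = (RON + MON) / 2
AKI = (101.8 + 100.3) / 2
AKI = 202.1 / 2 = 101.05


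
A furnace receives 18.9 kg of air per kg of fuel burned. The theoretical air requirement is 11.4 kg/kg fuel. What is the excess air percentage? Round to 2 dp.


Excess air = actual - stoichiometric = 18.9 - 11.4 = 7.50 kg/kg fuel
Excess air % = (excess / stoich) * 100 = (7.50 / 11.4) * 100 = 65.79%


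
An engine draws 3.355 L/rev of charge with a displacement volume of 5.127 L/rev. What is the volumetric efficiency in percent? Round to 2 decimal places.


eta_v = (V_actual / V_disp) * 100
Ratio = 3.355 / 5.127 = 0.6544
eta_v = 0.6544 * 100 = 65.44%


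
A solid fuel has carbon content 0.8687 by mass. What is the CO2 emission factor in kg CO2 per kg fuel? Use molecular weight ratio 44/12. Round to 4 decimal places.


EF = C_frac * (M_CO2 / M_C)
EF = 0.8687 * (44/12)
EF = 0.8687 * 3.666667 = 3.1852 kg_CO2/kg_fuel


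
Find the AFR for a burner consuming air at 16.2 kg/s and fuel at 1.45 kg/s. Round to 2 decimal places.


AFR = m_air / m_fuel
AFR = 16.2 / 1.45 = 11.17


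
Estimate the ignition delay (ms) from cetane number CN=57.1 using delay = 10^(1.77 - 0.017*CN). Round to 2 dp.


delay = 10^(1.77 - 0.017*CN)
Exponent = 1.77 - 0.017*57.1 = 0.7993
delay = 10^0.7993 = 6.30 ms


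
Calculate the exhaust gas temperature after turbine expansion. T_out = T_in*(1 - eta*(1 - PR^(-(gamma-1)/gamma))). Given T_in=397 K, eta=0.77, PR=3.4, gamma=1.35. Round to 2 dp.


T_out = T_in * (1 - eta * (1 - PR^(-(gamma-1)/gamma)))
Exponent = -(1.35-1)/1.35 = -0.25925926
PR^exp = 3.4^(-0.25925926) = 0.72813041
Factor = 1 - 0.77*(1 - 0.72813041) = 0.79066042
T_out = 397 * 0.79066042 = 313.89 K


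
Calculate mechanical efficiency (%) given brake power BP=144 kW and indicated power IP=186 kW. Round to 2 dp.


eta_mech = (BP / IP) * 100
Ratio = 144 / 186 = 0.7742
eta_mech = 0.7742 * 100 = 77.42%


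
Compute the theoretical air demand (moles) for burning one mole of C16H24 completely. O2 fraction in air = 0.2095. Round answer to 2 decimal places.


Balanced combustion: C16H24 + 22 O2 -> 16 CO2 + 12 H2O
O2 needed = C + H/4 = 16 + 24/4 = 22.00 moles
Air moles = O2 / 0.2095 = 22.00 / 0.2095 = 105.01 moles air


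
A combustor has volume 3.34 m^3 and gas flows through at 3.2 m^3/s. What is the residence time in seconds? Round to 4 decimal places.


tau = V / Q_flow
tau = 3.34 / 3.2 = 1.0438 s


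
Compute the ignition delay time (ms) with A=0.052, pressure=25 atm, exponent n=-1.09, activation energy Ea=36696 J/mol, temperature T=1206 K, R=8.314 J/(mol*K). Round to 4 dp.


tau = A * P^n * exp(Ea/(R*T))
P^n = 25^(-1.09) = 0.02993956
Ea/(R*T) = 36696/(8.314*1206) = 3.659834
exp(Ea/(R*T)) = 38.854896
tau = 0.052 * 0.02993956 * 38.854896 = 0.0605 ms


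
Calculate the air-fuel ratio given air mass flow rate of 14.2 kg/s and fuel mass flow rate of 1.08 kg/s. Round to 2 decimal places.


AFR = m_air / m_fuel
AFR = 14.2 / 1.08 = 13.15


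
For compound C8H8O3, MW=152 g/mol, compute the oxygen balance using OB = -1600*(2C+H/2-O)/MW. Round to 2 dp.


OB = -1600 * (2C + H/2 - O) / MW
Inner = 2*8 + 8/2 - 3 = 17.00
OB = -1600 * 17.00 / 152 = -178.95%


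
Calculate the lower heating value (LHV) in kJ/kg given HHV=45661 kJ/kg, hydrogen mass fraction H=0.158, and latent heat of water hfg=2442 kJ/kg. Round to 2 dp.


LHV = HHV - hfg * 9 * H
Water correction = 2442 * 9 * 0.158 = 3472.524 kJ/kg
LHV = 45661 - 3472.524 = 42188.48 kJ/kg


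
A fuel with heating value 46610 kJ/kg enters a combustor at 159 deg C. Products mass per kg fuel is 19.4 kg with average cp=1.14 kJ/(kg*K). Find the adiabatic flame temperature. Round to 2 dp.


T_ad = T_in + Hc / (m_p * cp)
Denominator = 19.4 * 1.14 = 22.1160
Temperature rise = 46610 / 22.1160 = 2107.52 K
T_ad = 159 + 2107.52 = 2266.52 deg C


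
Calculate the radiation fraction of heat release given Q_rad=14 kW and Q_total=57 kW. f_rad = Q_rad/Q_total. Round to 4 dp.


f_rad = Q_rad / Q_total
f_rad = 14 / 57 = 0.2456


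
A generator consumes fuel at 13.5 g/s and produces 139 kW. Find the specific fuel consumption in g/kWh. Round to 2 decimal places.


SFC = (mf / BP) * 3600
Rate = 13.5 / 139 = 0.097122 g/(s*kW)
SFC = 0.097122 * 3600 = 349.64 g/kWh


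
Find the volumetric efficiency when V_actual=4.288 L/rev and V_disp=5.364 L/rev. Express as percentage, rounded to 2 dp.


eta_v = (V_actual / V_disp) * 100
Ratio = 4.288 / 5.364 = 0.7994
eta_v = 0.7994 * 100 = 79.94%


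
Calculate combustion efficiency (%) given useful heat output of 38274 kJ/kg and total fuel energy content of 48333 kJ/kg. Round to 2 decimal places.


Efficiency = (Q_useful / Q_fuel) * 100
Efficiency = (38274 / 48333) * 100
Efficiency = 0.7919 * 100 = 79.19%


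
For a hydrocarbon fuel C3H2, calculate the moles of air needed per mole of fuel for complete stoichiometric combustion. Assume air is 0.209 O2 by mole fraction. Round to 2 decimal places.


Balanced combustion: C3H2 + 3.5 O2 -> 3 CO2 + 1 H2O
O2 needed = C + H/4 = 3 + 2/4 = 3.50 moles
Air moles = O2 / 0.209 = 3.50 / 0.209 = 16.75 moles air


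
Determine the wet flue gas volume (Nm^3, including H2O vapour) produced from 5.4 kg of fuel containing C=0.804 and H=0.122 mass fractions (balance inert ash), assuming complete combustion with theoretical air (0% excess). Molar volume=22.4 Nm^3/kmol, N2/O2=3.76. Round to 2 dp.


Per kg fuel: CO2 = (C/12 kmol)*22.4 = (0.804/12)*22.4 = 1.50080 Nm^3
Per kg fuel: H2O = (H/2 kmol)*22.4 = (0.122/2)*22.4 = 1.36640 Nm^3
O2 needed per kg fuel = C/12 + H/4 = 0.804/12 + 0.122/4 = 0.09750000 kmol
Per kg fuel: N2 = O2*3.76*22.4 = 0.09750000*3.76*22.4 = 8.21184 Nm^3
Total per kg = 1.50080 + 1.36640 + 8.21184 = 11.07904 Nm^3
Total = 11.07904 * 5.4 = 59.83 Nm^3


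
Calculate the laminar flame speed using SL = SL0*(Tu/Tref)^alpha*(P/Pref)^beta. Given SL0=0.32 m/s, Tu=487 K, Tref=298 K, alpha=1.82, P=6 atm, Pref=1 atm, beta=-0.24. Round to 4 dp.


SL = SL0 * (Tu/Tref)^alpha * (P/Pref)^beta
T ratio = 487/298 = 1.63422819
(T ratio)^alpha = 1.63422819^1.82 = 2.444720
(P/Pref)^beta = 6^(-0.24) = 0.650495
SL = 0.32 * 2.444720 * 0.650495 = 0.5089 m/s


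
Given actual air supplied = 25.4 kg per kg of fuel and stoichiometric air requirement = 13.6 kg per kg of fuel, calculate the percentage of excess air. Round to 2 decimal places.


Excess air = actual - stoichiometric = 25.4 - 13.6 = 11.80 kg/kg fuel
Excess air % = (excess / stoich) * 100 = (11.80 / 13.6) * 100 = 86.76%


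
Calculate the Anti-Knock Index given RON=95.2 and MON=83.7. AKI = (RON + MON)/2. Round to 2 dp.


AKI = (RON + MON) / 2
AKI = (95.2 + 83.7) / 2
AKI = 178.9 / 2 = 89.45


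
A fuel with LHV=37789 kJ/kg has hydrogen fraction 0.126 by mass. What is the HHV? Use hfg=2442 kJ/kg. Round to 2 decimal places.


HHV = LHV + hfg * 9 * H
Water addition = 2442 * 9 * 0.126 = 2769.228 kJ/kg
HHV = 37789 + 2769.228 = 40558.23 kJ/kg


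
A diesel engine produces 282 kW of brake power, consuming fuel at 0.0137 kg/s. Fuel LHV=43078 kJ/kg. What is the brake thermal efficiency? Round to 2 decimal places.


eta_BTE = (BP / (mf * LHV)) * 100
Denominator = 0.0137 * 43078 = 590.1686 kW
eta_BTE = (282 / 590.1686) * 100 = 47.78%


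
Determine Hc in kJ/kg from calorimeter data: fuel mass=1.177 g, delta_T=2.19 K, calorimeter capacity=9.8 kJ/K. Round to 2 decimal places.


Hc = C_cal * delta_T / m_fuel
Q_released = 9.8 * 2.19 = 21.4620 kJ
m_fuel = 1.177 g = 1.177/1000 kg = 0.001177 kg
Hc = 21.4620 / 0.001177 = 18234.49 kJ/kg


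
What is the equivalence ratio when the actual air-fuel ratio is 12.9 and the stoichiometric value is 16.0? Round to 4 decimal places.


phi = AFR_stoich / AFR_actual
phi = 16.0 / 12.9 = 1.2403


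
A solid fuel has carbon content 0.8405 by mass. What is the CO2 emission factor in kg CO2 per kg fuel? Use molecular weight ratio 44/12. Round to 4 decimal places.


EF = C_frac * (M_CO2 / M_C)
EF = 0.8405 * (44/12)
EF = 0.8405 * 3.666667 = 3.0818 kg_CO2/kg_fuel


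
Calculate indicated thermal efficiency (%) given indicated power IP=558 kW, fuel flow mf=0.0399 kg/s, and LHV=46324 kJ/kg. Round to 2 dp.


eta_ith = (IP / (mf * LHV)) * 100
Denominator = 0.0399 * 46324 = 1848.3276 kW
eta_ith = (558 / 1848.3276) * 100 = 30.19%


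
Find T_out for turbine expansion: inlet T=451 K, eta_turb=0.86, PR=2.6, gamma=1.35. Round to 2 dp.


T_out = T_in * (1 - eta * (1 - PR^(-(gamma-1)/gamma)))
Exponent = -(1.35-1)/1.35 = -0.25925926
PR^exp = 2.6^(-0.25925926) = 0.78057442
Factor = 1 - 0.86*(1 - 0.78057442) = 0.81129400
T_out = 451 * 0.81129400 = 365.89 K


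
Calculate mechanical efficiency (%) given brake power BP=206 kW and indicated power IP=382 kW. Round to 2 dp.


eta_mech = (BP / IP) * 100
Ratio = 206 / 382 = 0.5393
eta_mech = 0.5393 * 100 = 53.93%


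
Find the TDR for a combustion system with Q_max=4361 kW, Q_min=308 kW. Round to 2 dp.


TDR = Q_max / Q_min
TDR = 4361 / 308 = 14.16


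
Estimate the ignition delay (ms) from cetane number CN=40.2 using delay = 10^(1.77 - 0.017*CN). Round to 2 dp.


delay = 10^(1.77 - 0.017*CN)
Exponent = 1.77 - 0.017*40.2 = 1.0866
delay = 10^1.0866 = 12.21 ms


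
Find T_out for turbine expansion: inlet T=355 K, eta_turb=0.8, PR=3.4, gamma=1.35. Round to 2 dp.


T_out = T_in * (1 - eta * (1 - PR^(-(gamma-1)/gamma)))
Exponent = -(1.35-1)/1.35 = -0.25925926
PR^exp = 3.4^(-0.25925926) = 0.72813041
Factor = 1 - 0.8*(1 - 0.72813041) = 0.78250433
T_out = 355 * 0.78250433 = 277.79 K


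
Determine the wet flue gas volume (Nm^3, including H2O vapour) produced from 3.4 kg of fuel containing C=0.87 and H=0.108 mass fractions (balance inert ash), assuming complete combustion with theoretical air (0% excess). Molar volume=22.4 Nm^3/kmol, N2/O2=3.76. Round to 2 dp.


Per kg fuel: CO2 = (C/12 kmol)*22.4 = (0.87/12)*22.4 = 1.62400 Nm^3
Per kg fuel: H2O = (H/2 kmol)*22.4 = (0.108/2)*22.4 = 1.20960 Nm^3
O2 needed per kg fuel = C/12 + H/4 = 0.87/12 + 0.108/4 = 0.09950000 kmol
Per kg fuel: N2 = O2*3.76*22.4 = 0.09950000*3.76*22.4 = 8.38029 Nm^3
Total per kg = 1.62400 + 1.20960 + 8.38029 = 11.21389 Nm^3
Total = 11.21389 * 3.4 = 38.13 Nm^3


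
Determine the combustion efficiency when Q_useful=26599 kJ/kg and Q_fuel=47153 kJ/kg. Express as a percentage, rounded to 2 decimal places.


Efficiency = (Q_useful / Q_fuel) * 100
Efficiency = (26599 / 47153) * 100
Efficiency = 0.5641 * 100 = 56.41%


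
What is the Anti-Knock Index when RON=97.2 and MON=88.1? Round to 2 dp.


AKI = (RON + MON) / 2
AKI = (97.2 + 88.1) / 2
AKI = 185.3 / 2 = 92.65


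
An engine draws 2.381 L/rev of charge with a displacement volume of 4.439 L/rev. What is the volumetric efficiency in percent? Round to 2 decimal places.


eta_v = (V_actual / V_disp) * 100
Ratio = 2.381 / 4.439 = 0.5364
eta_v = 0.5364 * 100 = 53.64%


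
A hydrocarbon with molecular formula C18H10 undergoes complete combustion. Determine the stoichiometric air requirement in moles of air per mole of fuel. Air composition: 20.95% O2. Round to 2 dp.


Balanced combustion: C18H10 + 20.5 O2 -> 18 CO2 + 5 H2O
O2 needed = C + H/4 = 18 + 10/4 = 20.50 moles
Air moles = O2 / 0.2095 = 20.50 / 0.2095 = 97.85 moles air


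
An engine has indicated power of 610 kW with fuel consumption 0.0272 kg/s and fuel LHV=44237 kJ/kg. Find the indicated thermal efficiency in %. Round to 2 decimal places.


eta_ith = (IP / (mf * LHV)) * 100
Denominator = 0.0272 * 44237 = 1203.2464 kW
eta_ith = (610 / 1203.2464) * 100 = 50.70%


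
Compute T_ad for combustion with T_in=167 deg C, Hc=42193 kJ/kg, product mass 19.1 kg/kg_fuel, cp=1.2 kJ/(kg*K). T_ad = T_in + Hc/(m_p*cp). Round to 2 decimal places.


T_ad = T_in + Hc / (m_p * cp)
Denominator = 19.1 * 1.2 = 22.9200
Temperature rise = 42193 / 22.9200 = 1840.88 K
T_ad = 167 + 1840.88 = 2007.88 deg C


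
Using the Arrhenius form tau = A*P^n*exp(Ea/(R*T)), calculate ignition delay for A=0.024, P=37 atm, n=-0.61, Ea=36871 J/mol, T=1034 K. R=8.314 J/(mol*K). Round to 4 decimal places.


tau = A * P^n * exp(Ea/(R*T))
P^n = 37^(-0.61) = 0.11050882
Ea/(R*T) = 36871/(8.314*1034) = 4.288983
exp(Ea/(R*T)) = 72.892323
tau = 0.024 * 0.11050882 * 72.892323 = 0.1933 ms


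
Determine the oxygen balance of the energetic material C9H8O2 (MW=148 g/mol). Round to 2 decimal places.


OB = -1600 * (2C + H/2 - O) / MW
Inner = 2*9 + 8/2 - 2 = 20.00
OB = -1600 * 20.00 / 148 = -216.22%


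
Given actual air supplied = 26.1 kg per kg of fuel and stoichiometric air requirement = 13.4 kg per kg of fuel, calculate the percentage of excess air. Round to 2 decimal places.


Excess air = actual - stoichiometric = 26.1 - 13.4 = 12.70 kg/kg fuel
Excess air % = (excess / stoich) * 100 = (12.70 / 13.4) * 100 = 94.78%


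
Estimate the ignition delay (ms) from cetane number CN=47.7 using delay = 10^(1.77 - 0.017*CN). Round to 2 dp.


delay = 10^(1.77 - 0.017*CN)
Exponent = 1.77 - 0.017*47.7 = 0.9591
delay = 10^0.9591 = 9.10 ms


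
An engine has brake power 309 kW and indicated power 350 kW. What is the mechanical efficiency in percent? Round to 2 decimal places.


eta_mech = (BP / IP) * 100
Ratio = 309 / 350 = 0.8829
eta_mech = 0.8829 * 100 = 88.29%


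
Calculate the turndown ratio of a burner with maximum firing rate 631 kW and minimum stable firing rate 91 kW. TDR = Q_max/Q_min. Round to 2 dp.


TDR = Q_max / Q_min
TDR = 631 / 91 = 6.93


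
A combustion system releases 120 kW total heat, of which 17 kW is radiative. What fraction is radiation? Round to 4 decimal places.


f_rad = Q_rad / Q_total
f_rad = 17 / 120 = 0.1417


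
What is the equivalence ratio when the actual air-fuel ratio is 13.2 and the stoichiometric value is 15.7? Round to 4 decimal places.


phi = AFR_stoich / AFR_actual
phi = 15.7 / 13.2 = 1.1894


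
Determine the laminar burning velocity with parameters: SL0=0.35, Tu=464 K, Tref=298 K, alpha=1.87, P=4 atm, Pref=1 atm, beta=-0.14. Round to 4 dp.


SL = SL0 * (Tu/Tref)^alpha * (P/Pref)^beta
T ratio = 464/298 = 1.55704698
(T ratio)^alpha = 1.55704698^1.87 = 2.288781
(P/Pref)^beta = 4^(-0.14) = 0.823591
SL = 0.35 * 2.288781 * 0.823591 = 0.6598 m/s


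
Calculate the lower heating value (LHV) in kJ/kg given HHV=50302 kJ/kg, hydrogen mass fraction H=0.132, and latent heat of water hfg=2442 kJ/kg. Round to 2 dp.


LHV = HHV - hfg * 9 * H
Water correction = 2442 * 9 * 0.132 = 2901.096 kJ/kg
LHV = 50302 - 2901.096 = 47400.90 kJ/kg


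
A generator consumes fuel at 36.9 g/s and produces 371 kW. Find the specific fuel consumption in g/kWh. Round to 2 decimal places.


SFC = (mf / BP) * 3600
Rate = 36.9 / 371 = 0.099461 g/(s*kW)
SFC = 0.099461 * 3600 = 358.06 g/kWh


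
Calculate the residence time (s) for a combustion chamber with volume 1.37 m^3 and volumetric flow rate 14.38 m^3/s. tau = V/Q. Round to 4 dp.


tau = V / Q_flow
tau = 1.37 / 14.38 = 0.0953 s


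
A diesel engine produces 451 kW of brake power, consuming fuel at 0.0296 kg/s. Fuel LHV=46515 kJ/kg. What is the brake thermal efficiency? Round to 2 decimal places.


eta_BTE = (BP / (mf * LHV)) * 100
Denominator = 0.0296 * 46515 = 1376.8440 kW
eta_BTE = (451 / 1376.8440) * 100 = 32.76%


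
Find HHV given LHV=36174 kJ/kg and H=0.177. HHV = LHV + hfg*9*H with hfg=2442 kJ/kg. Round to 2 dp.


HHV = LHV + hfg * 9 * H
Water addition = 2442 * 9 * 0.177 = 3890.106 kJ/kg
HHV = 36174 + 3890.106 = 40064.11 kJ/kg


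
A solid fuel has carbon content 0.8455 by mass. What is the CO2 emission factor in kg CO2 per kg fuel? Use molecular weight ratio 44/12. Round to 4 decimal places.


EF = C_frac * (M_CO2 / M_C)
EF = 0.8455 * (44/12)
EF = 0.8455 * 3.666667 = 3.1002 kg_CO2/kg_fuel


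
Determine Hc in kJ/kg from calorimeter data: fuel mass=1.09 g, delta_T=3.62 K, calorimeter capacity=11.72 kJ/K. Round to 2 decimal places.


Hc = C_cal * delta_T / m_fuel
Q_released = 11.72 * 3.62 = 42.4264 kJ
m_fuel = 1.09 g = 1.09/1000 kg = 0.001090 kg
Hc = 42.4264 / 0.001090 = 38923.30 kJ/kg


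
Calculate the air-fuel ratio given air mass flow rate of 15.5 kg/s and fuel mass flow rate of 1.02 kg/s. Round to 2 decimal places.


AFR = m_air / m_fuel
AFR = 15.5 / 1.02 = 15.20


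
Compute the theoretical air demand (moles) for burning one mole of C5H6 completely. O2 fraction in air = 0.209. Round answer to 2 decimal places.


Balanced combustion: C5H6 + 6.5 O2 -> 5 CO2 + 3 H2O
O2 needed = C + H/4 = 5 + 6/4 = 6.50 moles
Air moles = O2 / 0.209 = 6.50 / 0.209 = 31.10 moles air


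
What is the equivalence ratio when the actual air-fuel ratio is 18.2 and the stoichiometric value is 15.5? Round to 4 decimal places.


phi = AFR_stoich / AFR_actual
phi = 15.5 / 18.2 = 0.8516


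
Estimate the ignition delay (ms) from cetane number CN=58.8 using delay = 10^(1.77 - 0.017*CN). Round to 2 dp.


delay = 10^(1.77 - 0.017*CN)
Exponent = 1.77 - 0.017*58.8 = 0.7704
delay = 10^0.7704 = 5.89 ms


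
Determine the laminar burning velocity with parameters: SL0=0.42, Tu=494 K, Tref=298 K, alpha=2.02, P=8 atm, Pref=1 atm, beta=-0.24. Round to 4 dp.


SL = SL0 * (Tu/Tref)^alpha * (P/Pref)^beta
T ratio = 494/298 = 1.65771812
(T ratio)^alpha = 1.65771812^2.02 = 2.775950
(P/Pref)^beta = 8^(-0.24) = 0.607097
SL = 0.42 * 2.775950 * 0.607097 = 0.7078 m/s


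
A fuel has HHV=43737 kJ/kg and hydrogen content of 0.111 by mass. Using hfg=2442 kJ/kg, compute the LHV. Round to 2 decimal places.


LHV = HHV - hfg * 9 * H
Water correction = 2442 * 9 * 0.111 = 2439.558 kJ/kg
LHV = 43737 - 2439.558 = 41297.44 kJ/kg


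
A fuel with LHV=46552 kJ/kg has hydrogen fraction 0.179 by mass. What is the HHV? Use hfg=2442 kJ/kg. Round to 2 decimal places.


HHV = LHV + hfg * 9 * H
Water addition = 2442 * 9 * 0.179 = 3934.062 kJ/kg
HHV = 46552 + 3934.062 = 50486.06 kJ/kg


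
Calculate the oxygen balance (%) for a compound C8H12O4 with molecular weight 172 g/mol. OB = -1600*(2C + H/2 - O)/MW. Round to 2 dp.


OB = -1600 * (2C + H/2 - O) / MW
Inner = 2*8 + 12/2 - 4 = 18.00
OB = -1600 * 18.00 / 172 = -167.44%


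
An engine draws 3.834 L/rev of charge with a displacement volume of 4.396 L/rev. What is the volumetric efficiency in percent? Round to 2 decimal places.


eta_v = (V_actual / V_disp) * 100
Ratio = 3.834 / 4.396 = 0.8722
eta_v = 0.8722 * 100 = 87.22%


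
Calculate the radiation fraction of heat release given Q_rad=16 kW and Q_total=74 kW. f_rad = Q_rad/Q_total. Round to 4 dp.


f_rad = Q_rad / Q_total
f_rad = 16 / 74 = 0.2162


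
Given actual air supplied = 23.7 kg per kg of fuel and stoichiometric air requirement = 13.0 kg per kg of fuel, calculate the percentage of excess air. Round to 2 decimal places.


Excess air = actual - stoichiometric = 23.7 - 13.0 = 10.70 kg/kg fuel
Excess air % = (excess / stoich) * 100 = (10.70 / 13.0) * 100 = 82.31%


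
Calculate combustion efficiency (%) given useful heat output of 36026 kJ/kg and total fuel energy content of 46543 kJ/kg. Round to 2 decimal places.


Efficiency = (Q_useful / Q_fuel) * 100
Efficiency = (36026 / 46543) * 100
Efficiency = 0.7740 * 100 = 77.40%


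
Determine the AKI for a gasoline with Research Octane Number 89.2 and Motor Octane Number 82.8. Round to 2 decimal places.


AKI = (RON + MON) / 2
AKI = (89.2 + 82.8) / 2
AKI = 172.0 / 2 = 86.00


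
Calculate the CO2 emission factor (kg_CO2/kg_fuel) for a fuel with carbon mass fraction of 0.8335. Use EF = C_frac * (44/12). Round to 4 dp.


EF = C_frac * (M_CO2 / M_C)
EF = 0.8335 * (44/12)
EF = 0.8335 * 3.666667 = 3.0562 kg_CO2/kg_fuel


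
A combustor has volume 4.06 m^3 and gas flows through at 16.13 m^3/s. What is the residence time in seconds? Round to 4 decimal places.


tau = V / Q_flow
tau = 4.06 / 16.13 = 0.2517 s


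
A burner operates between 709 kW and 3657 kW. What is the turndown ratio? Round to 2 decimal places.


TDR = Q_max / Q_min
TDR = 3657 / 709 = 5.16


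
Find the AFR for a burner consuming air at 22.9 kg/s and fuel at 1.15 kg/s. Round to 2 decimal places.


AFR = m_air / m_fuel
AFR = 22.9 / 1.15 = 19.91


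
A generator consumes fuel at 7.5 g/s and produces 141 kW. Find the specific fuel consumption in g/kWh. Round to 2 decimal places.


SFC = (mf / BP) * 3600
Rate = 7.5 / 141 = 0.053191 g/(s*kW)
SFC = 0.053191 * 3600 = 191.49 g/kWh


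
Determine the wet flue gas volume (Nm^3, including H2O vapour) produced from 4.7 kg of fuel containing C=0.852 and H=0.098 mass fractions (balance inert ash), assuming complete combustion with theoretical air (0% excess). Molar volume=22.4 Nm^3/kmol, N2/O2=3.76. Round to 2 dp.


Per kg fuel: CO2 = (C/12 kmol)*22.4 = (0.852/12)*22.4 = 1.59040 Nm^3
Per kg fuel: H2O = (H/2 kmol)*22.4 = (0.098/2)*22.4 = 1.09760 Nm^3
O2 needed per kg fuel = C/12 + H/4 = 0.852/12 + 0.098/4 = 0.09550000 kmol
Per kg fuel: N2 = O2*3.76*22.4 = 0.09550000*3.76*22.4 = 8.04339 Nm^3
Total per kg = 1.59040 + 1.09760 + 8.04339 = 10.73139 Nm^3
Total = 10.73139 * 4.7 = 50.44 Nm^3


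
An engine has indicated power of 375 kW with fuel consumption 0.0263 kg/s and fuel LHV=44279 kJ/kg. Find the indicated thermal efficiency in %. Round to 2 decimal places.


eta_ith = (IP / (mf * LHV)) * 100
Denominator = 0.0263 * 44279 = 1164.5377 kW
eta_ith = (375 / 1164.5377) * 100 = 32.20%


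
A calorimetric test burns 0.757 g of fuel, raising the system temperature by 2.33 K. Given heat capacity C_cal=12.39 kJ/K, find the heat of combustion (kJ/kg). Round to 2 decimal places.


Hc = C_cal * delta_T / m_fuel
Q_released = 12.39 * 2.33 = 28.8687 kJ
m_fuel = 0.757 g = 0.757/1000 kg = 0.000757 kg
Hc = 28.8687 / 0.000757 = 38135.67 kJ/kg


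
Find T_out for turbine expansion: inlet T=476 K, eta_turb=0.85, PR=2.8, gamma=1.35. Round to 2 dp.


T_out = T_in * (1 - eta * (1 - PR^(-(gamma-1)/gamma)))
Exponent = -(1.35-1)/1.35 = -0.25925926
PR^exp = 2.8^(-0.25925926) = 0.76572026
Factor = 1 - 0.85*(1 - 0.76572026) = 0.80086222
T_out = 476 * 0.80086222 = 381.21 K


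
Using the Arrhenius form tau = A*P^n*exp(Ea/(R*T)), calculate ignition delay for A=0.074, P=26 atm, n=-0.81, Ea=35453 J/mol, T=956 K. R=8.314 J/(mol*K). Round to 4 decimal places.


tau = A * P^n * exp(Ea/(R*T))
P^n = 26^(-0.81) = 0.07142851
Ea/(R*T) = 35453/(8.314*956) = 4.460516
exp(Ea/(R*T)) = 86.532127
tau = 0.074 * 0.07142851 * 86.532127 = 0.4574 ms


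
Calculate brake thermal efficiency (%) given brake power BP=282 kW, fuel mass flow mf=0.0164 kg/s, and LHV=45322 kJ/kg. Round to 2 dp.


eta_BTE = (BP / (mf * LHV)) * 100
Denominator = 0.0164 * 45322 = 743.2808 kW
eta_BTE = (282 / 743.2808) * 100 = 37.94%


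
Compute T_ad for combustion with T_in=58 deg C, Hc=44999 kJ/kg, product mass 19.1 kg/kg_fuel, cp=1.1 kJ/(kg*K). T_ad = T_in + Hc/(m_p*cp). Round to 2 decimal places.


T_ad = T_in + Hc / (m_p * cp)
Denominator = 19.1 * 1.1 = 21.0100
Temperature rise = 44999 / 21.0100 = 2141.79 K
T_ad = 58 + 2141.79 = 2199.79 deg C


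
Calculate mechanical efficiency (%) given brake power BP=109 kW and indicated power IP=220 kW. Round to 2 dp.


eta_mech = (BP / IP) * 100
Ratio = 109 / 220 = 0.4955
eta_mech = 0.4955 * 100 = 49.55%


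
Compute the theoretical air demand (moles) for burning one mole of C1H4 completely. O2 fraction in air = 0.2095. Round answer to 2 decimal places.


Balanced combustion: C1H4 + 2 O2 -> 1 CO2 + 2 H2O
O2 needed = C + H/4 = 1 + 4/4 = 2.00 moles
Air moles = O2 / 0.2095 = 2.00 / 0.2095 = 9.55 moles air


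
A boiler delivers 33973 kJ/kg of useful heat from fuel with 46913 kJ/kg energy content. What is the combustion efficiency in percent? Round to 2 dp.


Efficiency = (Q_useful / Q_fuel) * 100
Efficiency = (33973 / 46913) * 100
Efficiency = 0.7242 * 100 = 72.42%


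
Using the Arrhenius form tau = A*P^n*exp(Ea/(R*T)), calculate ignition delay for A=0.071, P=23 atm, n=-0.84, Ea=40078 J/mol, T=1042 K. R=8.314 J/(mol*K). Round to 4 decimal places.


tau = A * P^n * exp(Ea/(R*T))
P^n = 23^(-0.84) = 0.07180400
Ea/(R*T) = 40078/(8.314*1042) = 4.626242
exp(Ea/(R*T)) = 102.129490
tau = 0.071 * 0.07180400 * 102.129490 = 0.5207 ms


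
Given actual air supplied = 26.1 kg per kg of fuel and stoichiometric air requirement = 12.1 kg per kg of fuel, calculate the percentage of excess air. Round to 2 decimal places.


Excess air = actual - stoichiometric = 26.1 - 12.1 = 14.00 kg/kg fuel
Excess air % = (excess / stoich) * 100 = (14.00 / 12.1) * 100 = 115.70%


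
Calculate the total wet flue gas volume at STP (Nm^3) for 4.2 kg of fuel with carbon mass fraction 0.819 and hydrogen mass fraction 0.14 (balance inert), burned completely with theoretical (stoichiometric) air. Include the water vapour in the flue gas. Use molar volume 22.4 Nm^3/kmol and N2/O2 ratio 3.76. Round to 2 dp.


Per kg fuel: CO2 = (C/12 kmol)*22.4 = (0.819/12)*22.4 = 1.52880 Nm^3
Per kg fuel: H2O = (H/2 kmol)*22.4 = (0.14/2)*22.4 = 1.56800 Nm^3
O2 needed per kg fuel = C/12 + H/4 = 0.819/12 + 0.14/4 = 0.10325000 kmol
Per kg fuel: N2 = O2*3.76*22.4 = 0.10325000*3.76*22.4 = 8.69613 Nm^3
Total per kg = 1.52880 + 1.56800 + 8.69613 = 11.79293 Nm^3
Total = 11.79293 * 4.2 = 49.53 Nm^3


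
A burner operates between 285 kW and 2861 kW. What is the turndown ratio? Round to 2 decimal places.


TDR = Q_max / Q_min
TDR = 2861 / 285 = 10.04


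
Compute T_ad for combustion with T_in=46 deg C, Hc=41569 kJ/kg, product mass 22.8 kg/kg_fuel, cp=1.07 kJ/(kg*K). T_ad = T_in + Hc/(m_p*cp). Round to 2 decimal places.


T_ad = T_in + Hc / (m_p * cp)
Denominator = 22.8 * 1.07 = 24.3960
Temperature rise = 41569 / 24.3960 = 1703.93 K
T_ad = 46 + 1703.93 = 1749.93 deg C


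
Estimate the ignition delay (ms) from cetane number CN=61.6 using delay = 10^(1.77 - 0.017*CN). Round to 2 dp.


delay = 10^(1.77 - 0.017*CN)
Exponent = 1.77 - 0.017*61.6 = 0.7228
delay = 10^0.7228 = 5.28 ms


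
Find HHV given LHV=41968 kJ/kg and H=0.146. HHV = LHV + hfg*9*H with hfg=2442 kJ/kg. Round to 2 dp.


HHV = LHV + hfg * 9 * H
Water addition = 2442 * 9 * 0.146 = 3208.788 kJ/kg
HHV = 41968 + 3208.788 = 45176.79 kJ/kg


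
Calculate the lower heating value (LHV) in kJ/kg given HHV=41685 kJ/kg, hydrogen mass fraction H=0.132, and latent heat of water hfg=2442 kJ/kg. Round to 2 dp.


LHV = HHV - hfg * 9 * H
Water correction = 2442 * 9 * 0.132 = 2901.096 kJ/kg
LHV = 41685 - 2901.096 = 38783.90 kJ/kg


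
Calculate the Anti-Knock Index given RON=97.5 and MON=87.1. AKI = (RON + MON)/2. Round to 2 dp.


AKI = (RON + MON) / 2
AKI = (97.5 + 87.1) / 2
AKI = 184.6 / 2 = 92.30


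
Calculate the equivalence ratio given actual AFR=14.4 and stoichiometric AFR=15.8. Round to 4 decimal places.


phi = AFR_stoich / AFR_actual
phi = 15.8 / 14.4 = 1.0972


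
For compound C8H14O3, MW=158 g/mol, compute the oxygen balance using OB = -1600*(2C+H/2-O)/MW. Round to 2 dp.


OB = -1600 * (2C + H/2 - O) / MW
Inner = 2*8 + 14/2 - 3 = 20.00
OB = -1600 * 20.00 / 158 = -202.53%


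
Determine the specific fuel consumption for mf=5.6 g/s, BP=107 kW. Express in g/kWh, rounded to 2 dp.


SFC = (mf / BP) * 3600
Rate = 5.6 / 107 = 0.052336 g/(s*kW)
SFC = 0.052336 * 3600 = 188.41 g/kWh


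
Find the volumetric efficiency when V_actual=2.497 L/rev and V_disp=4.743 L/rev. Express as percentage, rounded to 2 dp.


eta_v = (V_actual / V_disp) * 100
Ratio = 2.497 / 4.743 = 0.5265
eta_v = 0.5265 * 100 = 52.65%


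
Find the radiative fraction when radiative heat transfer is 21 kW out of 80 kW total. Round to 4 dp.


f_rad = Q_rad / Q_total
f_rad = 21 / 80 = 0.2625


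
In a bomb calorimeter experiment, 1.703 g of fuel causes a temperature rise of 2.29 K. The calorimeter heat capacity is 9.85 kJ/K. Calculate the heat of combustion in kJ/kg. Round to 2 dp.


Hc = C_cal * delta_T / m_fuel
Q_released = 9.85 * 2.29 = 22.5565 kJ
m_fuel = 1.703 g = 1.703/1000 kg = 0.001703 kg
Hc = 22.5565 / 0.001703 = 13245.16 kJ/kg


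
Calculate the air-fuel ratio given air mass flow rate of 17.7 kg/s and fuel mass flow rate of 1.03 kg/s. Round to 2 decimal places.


AFR = m_air / m_fuel
AFR = 17.7 / 1.03 = 17.18


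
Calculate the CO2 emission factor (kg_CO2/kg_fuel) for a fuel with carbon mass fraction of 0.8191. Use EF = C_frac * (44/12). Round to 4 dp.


EF = C_frac * (M_CO2 / M_C)
EF = 0.8191 * (44/12)
EF = 0.8191 * 3.666667 = 3.0034 kg_CO2/kg_fuel


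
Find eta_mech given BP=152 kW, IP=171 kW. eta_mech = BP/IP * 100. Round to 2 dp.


eta_mech = (BP / IP) * 100
Ratio = 152 / 171 = 0.8889
eta_mech = 0.8889 * 100 = 88.89%


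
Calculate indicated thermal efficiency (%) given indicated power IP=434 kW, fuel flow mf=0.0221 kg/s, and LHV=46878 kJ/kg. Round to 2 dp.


eta_ith = (IP / (mf * LHV)) * 100
Denominator = 0.0221 * 46878 = 1036.0038 kW
eta_ith = (434 / 1036.0038) * 100 = 41.89%
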